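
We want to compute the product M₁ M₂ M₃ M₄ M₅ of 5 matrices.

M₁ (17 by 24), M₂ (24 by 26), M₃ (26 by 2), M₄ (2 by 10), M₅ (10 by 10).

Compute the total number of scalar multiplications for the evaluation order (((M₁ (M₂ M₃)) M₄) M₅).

4104

(M₂ M₃): 24×26 by 26×2 → 24×2, cost 24·26·2 = 1248
(M₁ (M₂ M₃)): 17×24 by 24×2 → 17×2, cost 17·24·2 = 816; cumulative 2064
((M₁ (M₂ M₃)) M₄): 17×2 by 2×10 → 17×10, cost 17·2·10 = 340; cumulative 2404
(((M₁ (M₂ M₃)) M₄) M₅): 17×10 by 10×10 → 17×10, cost 17·10·10 = 1700; cumulative 4104
Total: 4104 scalar multiplications.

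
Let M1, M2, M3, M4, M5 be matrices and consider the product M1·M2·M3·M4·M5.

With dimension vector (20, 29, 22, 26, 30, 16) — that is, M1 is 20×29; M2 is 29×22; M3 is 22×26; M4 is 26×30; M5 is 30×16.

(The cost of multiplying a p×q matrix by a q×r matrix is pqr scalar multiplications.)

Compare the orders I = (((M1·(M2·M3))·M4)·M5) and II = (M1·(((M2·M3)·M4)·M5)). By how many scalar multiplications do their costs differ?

Order I = (((M1·(M2·M3))·M4)·M5): (M2·M3): 29×22 by 22×26 → 29×26, cost 29·22·26 = 16588; (M1·(M2·M3)): 20×29 by 29×26 → 20×26, cost 20·29·26 = 15080; cumulative 31668; ((M1·(M2·M3))·M4): 20×26 by 26×30 → 20×30, cost 20·26·30 = 15600; cumulative 47268; (((M1·(M2·M3))·M4)·M5): 20×30 by 30×16 → 20×16, cost 20·30·16 = 9600; cumulative 56868. Total 56868.
Order II = (M1·(((M2·M3)·M4)·M5)): (M2·M3): 29×22 by 22×26 → 29×26, cost 29·22·26 = 16588; ((M2·M3)·M4): 29×26 by 26×30 → 29×30, cost 29·26·30 = 22620; cumulative 39208; (((M2·M3)·M4)·M5): 29×30 by 30×16 → 29×16, cost 29·30·16 = 13920; cumulative 53128; (M1·(((M2·M3)·M4)·M5)): 20×29 by 29×16 → 20×16, cost 20·29·16 = 9280; cumulative 62408. Total 62408.
Difference: |56868 − 62408| = 5540.

5540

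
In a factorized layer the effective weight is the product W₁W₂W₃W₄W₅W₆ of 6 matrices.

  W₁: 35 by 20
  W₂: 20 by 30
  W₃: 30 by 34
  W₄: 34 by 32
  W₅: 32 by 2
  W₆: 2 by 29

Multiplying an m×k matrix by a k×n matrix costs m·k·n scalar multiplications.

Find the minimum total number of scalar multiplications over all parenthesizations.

8846

Adjacent pairs: W₁W₂ = 35·20·30 = 21000; W₂W₃ = 20·30·34 = 20400; W₃W₄ = 30·34·32 = 32640; W₄W₅ = 34·32·2 = 2176; W₅W₆ = 32·2·29 = 1856.
Length 3: W₁..W₃: k=1: 0+20400+35·20·34=44200; k=2: 21000+0+35·30·34=56700 → min 44200 | W₂..W₄: k=2: 0+32640+20·30·32=51840; k=3: 20400+0+20·34·32=42160 → min 42160 | W₃..W₅: k=3: 0+2176+30·34·2=4216; k=4: 32640+0+30·32·2=34560 → min 4216 | W₄..W₆: k=4: 0+1856+34·32·29=33408; k=5: 2176+0+34·2·29=4148 → min 4148.
Length 4: W₁..W₄: k=1: 0+42160+35·20·32=64560; k=2: 21000+32640+35·30·32=87240; k=3: 44200+0+35·34·32=82280 → min 64560 | W₂..W₅: k=2: 0+4216+20·30·2=5416; k=3: 20400+2176+20·34·2=23936; k=4: 42160+0+20·32·2=43440 → min 5416 | W₃..W₆: k=3: 0+4148+30·34·29=33728; k=4: 32640+1856+30·32·29=62336; k=5: 4216+0+30·2·29=5956 → min 5956.
Length 5: W₁..W₅: k=1: 0+5416+35·20·2=6816; k=2: 21000+4216+35·30·2=27316; k=3: 44200+2176+35·34·2=48756; k=4: 64560+0+35·32·2=66800 → min 6816 | W₂..W₆: k=2: 0+5956+20·30·29=23356; k=3: 20400+4148+20·34·29=44268; k=4: 42160+1856+20·32·29=62576; k=5: 5416+0+20·2·29=6576 → min 6576.
Length 6: W₁..W₆: k=1: 0+6576+35·20·29=26876; k=2: 21000+5956+35·30·29=57406; k=3: 44200+4148+35·34·29=82858; k=4: 64560+1856+35·32·29=98896; k=5: 6816+0+35·2·29=8846 → min 8846.
Optimal order: ((W₁(W₂(W₃(W₄W₅))))W₆) with cost 8846.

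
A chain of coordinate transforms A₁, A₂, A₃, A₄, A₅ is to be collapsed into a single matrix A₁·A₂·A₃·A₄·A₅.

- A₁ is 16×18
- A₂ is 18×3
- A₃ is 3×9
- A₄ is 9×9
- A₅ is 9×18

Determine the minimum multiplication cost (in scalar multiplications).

2457

Adjacent pairs: A₁A₂ = 16·18·3 = 864; A₂A₃ = 18·3·9 = 486; A₃A₄ = 3·9·9 = 243; A₄A₅ = 9·9·18 = 1458.
Length 3: A₁..A₃: k=1: 0+486+16·18·9=3078; k=2: 864+0+16·3·9=1296 → min 1296 | A₂..A₄: k=2: 0+243+18·3·9=729; k=3: 486+0+18·9·9=1944 → min 729 | A₃..A₅: k=3: 0+1458+3·9·18=1944; k=4: 243+0+3·9·18=729 → min 729.
Length 4: A₁..A₄: k=1: 0+729+16·18·9=3321; k=2: 864+243+16·3·9=1539; k=3: 1296+0+16·9·9=2592 → min 1539 | A₂..A₅: k=2: 0+729+18·3·18=1701; k=3: 486+1458+18·9·18=4860; k=4: 729+0+18·9·18=3645 → min 1701.
Length 5: A₁..A₅: k=1: 0+1701+16·18·18=6885; k=2: 864+729+16·3·18=2457; k=3: 1296+1458+16·9·18=5346; k=4: 1539+0+16·9·18=4131 → min 2457.
Optimal order: ((A₁·A₂)·((A₃·A₄)·A₅)) with cost 2457.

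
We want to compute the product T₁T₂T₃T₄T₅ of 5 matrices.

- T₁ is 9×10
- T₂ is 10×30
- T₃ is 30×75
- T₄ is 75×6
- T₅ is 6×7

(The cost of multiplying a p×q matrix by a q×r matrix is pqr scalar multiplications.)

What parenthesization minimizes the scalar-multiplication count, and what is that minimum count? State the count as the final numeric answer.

Adjacent pairs: T₁T₂ = 9·10·30 = 2700; T₂T₃ = 10·30·75 = 22500; T₃T₄ = 30·75·6 = 13500; T₄T₅ = 75·6·7 = 3150.
Length 3: T₁..T₃: k=1: 0+22500+9·10·75=29250; k=2: 2700+0+9·30·75=22950 → min 22950 | T₂..T₄: k=2: 0+13500+10·30·6=15300; k=3: 22500+0+10·75·6=27000 → min 15300 | T₃..T₅: k=3: 0+3150+30·75·7=18900; k=4: 13500+0+30·6·7=14760 → min 14760.
Length 4: T₁..T₄: k=1: 0+15300+9·10·6=15840; k=2: 2700+13500+9·30·6=17820; k=3: 22950+0+9·75·6=27000 → min 15840 | T₂..T₅: k=2: 0+14760+10·30·7=16860; k=3: 22500+3150+10·75·7=30900; k=4: 15300+0+10·6·7=15720 → min 15720.
Length 5: T₁..T₅: k=1: 0+15720+9·10·7=16350; k=2: 2700+14760+9·30·7=19350; k=3: 22950+3150+9·75·7=30825; k=4: 15840+0+9·6·7=16218 → min 16218.
Optimal parenthesization: ((T₁(T₂(T₃T₄)))T₅) with cost 16218.

16218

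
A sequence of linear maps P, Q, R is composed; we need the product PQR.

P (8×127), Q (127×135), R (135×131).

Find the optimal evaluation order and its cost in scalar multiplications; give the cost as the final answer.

278640

(P(QR)): cost 2379091.
((PQ)R): cost 278640.
Optimal: ((PQ)R) with cost 278640.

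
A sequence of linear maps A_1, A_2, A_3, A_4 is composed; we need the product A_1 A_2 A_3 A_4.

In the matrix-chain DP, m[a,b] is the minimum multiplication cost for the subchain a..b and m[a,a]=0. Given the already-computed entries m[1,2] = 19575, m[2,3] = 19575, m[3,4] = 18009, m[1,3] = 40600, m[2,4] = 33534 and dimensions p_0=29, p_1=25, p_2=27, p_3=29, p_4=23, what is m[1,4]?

m[1,4] = min over k∈[1,3] of m[1,k]+m[k+1,4]+p_{0}·p_k·p_{4}.
k=1: 0 + 33534 + 29·25·23 = 50209; k=2: 19575 + 18009 + 29·27·23 = 55593; k=3: 40600 + 0 + 29·29·23 = 59943.
Minimum: 50209 at k=1.

50209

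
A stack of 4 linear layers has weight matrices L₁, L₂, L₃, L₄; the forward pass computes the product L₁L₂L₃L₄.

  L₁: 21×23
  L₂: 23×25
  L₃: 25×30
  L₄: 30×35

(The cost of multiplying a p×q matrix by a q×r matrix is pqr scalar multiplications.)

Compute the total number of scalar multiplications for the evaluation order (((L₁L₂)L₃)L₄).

(L₁L₂): 21×23 by 23×25 → 21×25, cost 21·23·25 = 12075
((L₁L₂)L₃): 21×25 by 25×30 → 21×30, cost 21·25·30 = 15750; cumulative 27825
(((L₁L₂)L₃)L₄): 21×30 by 30×35 → 21×35, cost 21·30·35 = 22050; cumulative 49875
Total: 49875 scalar multiplications.

49875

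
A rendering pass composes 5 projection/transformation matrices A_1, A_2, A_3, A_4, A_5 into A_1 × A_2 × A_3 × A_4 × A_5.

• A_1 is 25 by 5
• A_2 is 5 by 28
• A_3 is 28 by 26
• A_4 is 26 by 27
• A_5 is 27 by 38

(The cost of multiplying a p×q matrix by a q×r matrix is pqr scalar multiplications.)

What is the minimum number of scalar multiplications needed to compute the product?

17030

Adjacent pairs: A_1A_2 = 25·5·28 = 3500; A_2A_3 = 5·28·26 = 3640; A_3A_4 = 28·26·27 = 19656; A_4A_5 = 26·27·38 = 26676.
Length 3: A_1..A_3: k=1: 0+3640+25·5·26=6890; k=2: 3500+0+25·28·26=21700 → min 6890 | A_2..A_4: k=2: 0+19656+5·28·27=23436; k=3: 3640+0+5·26·27=7150 → min 7150 | A_3..A_5: k=3: 0+26676+28·26·38=54340; k=4: 19656+0+28·27·38=48384 → min 48384.
Length 4: A_1..A_4: k=1: 0+7150+25·5·27=10525; k=2: 3500+19656+25·28·27=42056; k=3: 6890+0+25·26·27=24440 → min 10525 | A_2..A_5: k=2: 0+48384+5·28·38=53704; k=3: 3640+26676+5·26·38=35256; k=4: 7150+0+5·27·38=12280 → min 12280.
Length 5: A_1..A_5: k=1: 0+12280+25·5·38=17030; k=2: 3500+48384+25·28·38=78484; k=3: 6890+26676+25·26·38=58266; k=4: 10525+0+25·27·38=36175 → min 17030.
Optimal order: (A_1 × (((A_2 × A_3) × A_4) × A_5)) with cost 17030.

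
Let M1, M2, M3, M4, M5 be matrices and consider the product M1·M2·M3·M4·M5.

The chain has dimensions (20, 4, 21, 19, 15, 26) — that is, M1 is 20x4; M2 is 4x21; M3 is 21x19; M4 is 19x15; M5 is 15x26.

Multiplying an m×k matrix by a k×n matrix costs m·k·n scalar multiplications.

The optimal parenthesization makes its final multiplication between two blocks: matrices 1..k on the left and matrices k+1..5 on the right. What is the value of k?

1

Adjacent pairs: M1M2 = 20·4·21 = 1680; M2M3 = 4·21·19 = 1596; M3M4 = 21·19·15 = 5985; M4M5 = 19·15·26 = 7410.
Length 3: M1..M3: k=1: 0+1596+20·4·19=3116; k=2: 1680+0+20·21·19=9660 → min 3116 | M2..M4: k=2: 0+5985+4·21·15=7245; k=3: 1596+0+4·19·15=2736 → min 2736 | M3..M5: k=3: 0+7410+21·19·26=17784; k=4: 5985+0+21·15·26=14175 → min 14175.
Length 4: M1..M4: k=1: 0+2736+20·4·15=3936; k=2: 1680+5985+20·21·15=13965; k=3: 3116+0+20·19·15=8816 → min 3936 | M2..M5: k=2: 0+14175+4·21·26=16359; k=3: 1596+7410+4·19·26=10982; k=4: 2736+0+4·15·26=4296 → min 4296.
Top-level splits: k=1: (M1..M1)·(M2..M5) → 0+4296+20·4·26 = 6376; k=2: (M1..M2)·(M3..M5) → 1680+14175+20·21·26 = 26775; k=3: (M1..M3)·(M4..M5) → 3116+7410+20·19·26 = 20406; k=4: (M1..M4)·(M5..M5) → 3936+0+20·15·26 = 11736.
Best split is after M1, i.e. k = 1.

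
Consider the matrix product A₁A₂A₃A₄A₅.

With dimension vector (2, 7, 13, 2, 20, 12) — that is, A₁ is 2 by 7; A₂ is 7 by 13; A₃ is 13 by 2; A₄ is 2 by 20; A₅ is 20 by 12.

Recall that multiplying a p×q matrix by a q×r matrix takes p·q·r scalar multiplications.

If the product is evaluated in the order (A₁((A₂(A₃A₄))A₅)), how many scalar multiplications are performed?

4188

(A₃A₄): 13×2 by 2×20 → 13×20, cost 13·2·20 = 520
(A₂(A₃A₄)): 7×13 by 13×20 → 7×20, cost 7·13·20 = 1820; cumulative 2340
((A₂(A₃A₄))A₅): 7×20 by 20×12 → 7×12, cost 7·20·12 = 1680; cumulative 4020
(A₁((A₂(A₃A₄))A₅)): 2×7 by 7×12 → 2×12, cost 2·7·12 = 168; cumulative 4188
Total: 4188 scalar multiplications.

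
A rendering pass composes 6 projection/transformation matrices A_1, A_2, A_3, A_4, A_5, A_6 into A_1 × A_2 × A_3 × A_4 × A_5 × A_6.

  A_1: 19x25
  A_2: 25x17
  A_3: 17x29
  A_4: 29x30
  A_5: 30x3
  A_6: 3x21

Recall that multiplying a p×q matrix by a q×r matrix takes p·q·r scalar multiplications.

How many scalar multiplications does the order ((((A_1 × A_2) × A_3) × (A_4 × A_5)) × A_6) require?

(A_1 × A_2): 19×25 by 25×17 → 19×17, cost 19·25·17 = 8075
((A_1 × A_2) × A_3): 19×17 by 17×29 → 19×29, cost 19·17·29 = 9367; cumulative 17442
(A_4 × A_5): 29×30 by 30×3 → 29×3, cost 29·30·3 = 2610
(((A_1 × A_2) × A_3) × (A_4 × A_5)): 19×29 by 29×3 → 19×3, cost 19·29·3 = 1653; cumulative 21705
((((A_1 × A_2) × A_3) × (A_4 × A_5)) × A_6): 19×3 by 3×21 → 19×21, cost 19·3·21 = 1197; cumulative 22902
Total: 22902 scalar multiplications.

22902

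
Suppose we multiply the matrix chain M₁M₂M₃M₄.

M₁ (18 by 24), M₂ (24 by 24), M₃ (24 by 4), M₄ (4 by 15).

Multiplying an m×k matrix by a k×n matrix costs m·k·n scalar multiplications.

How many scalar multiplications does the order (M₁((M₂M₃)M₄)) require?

(M₂M₃): 24×24 by 24×4 → 24×4, cost 24·24·4 = 2304
((M₂M₃)M₄): 24×4 by 4×15 → 24×15, cost 24·4·15 = 1440; cumulative 3744
(M₁((M₂M₃)M₄)): 18×24 by 24×15 → 18×15, cost 18·24·15 = 6480; cumulative 10224
Total: 10224 scalar multiplications.

10224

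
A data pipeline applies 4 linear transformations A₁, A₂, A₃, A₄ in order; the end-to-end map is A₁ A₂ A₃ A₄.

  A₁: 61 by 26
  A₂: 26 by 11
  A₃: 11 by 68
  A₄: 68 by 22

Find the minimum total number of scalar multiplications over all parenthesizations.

48664

Adjacent pairs: A₁A₂ = 61·26·11 = 17446; A₂A₃ = 26·11·68 = 19448; A₃A₄ = 11·68·22 = 16456.
Length 3: A₁..A₃: k=1: 0+19448+61·26·68=127296; k=2: 17446+0+61·11·68=63074 → min 63074 | A₂..A₄: k=2: 0+16456+26·11·22=22748; k=3: 19448+0+26·68·22=58344 → min 22748.
Length 4: A₁..A₄: k=1: 0+22748+61·26·22=57640; k=2: 17446+16456+61·11·22=48664; k=3: 63074+0+61·68·22=154330 → min 48664.
Optimal order: ((A₁ A₂) (A₃ A₄)) with cost 48664.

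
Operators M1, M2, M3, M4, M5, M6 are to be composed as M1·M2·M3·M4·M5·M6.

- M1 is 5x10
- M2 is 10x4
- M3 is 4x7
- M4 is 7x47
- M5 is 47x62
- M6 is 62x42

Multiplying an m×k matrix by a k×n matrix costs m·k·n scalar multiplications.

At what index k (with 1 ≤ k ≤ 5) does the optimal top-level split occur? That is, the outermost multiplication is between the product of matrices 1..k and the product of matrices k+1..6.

Adjacent pairs: M1M2 = 5·10·4 = 200; M2M3 = 10·4·7 = 280; M3M4 = 4·7·47 = 1316; M4M5 = 7·47·62 = 20398; M5M6 = 47·62·42 = 122388.
Length 3: M1..M3: k=1: 0+280+5·10·7=630; k=2: 200+0+5·4·7=340 → min 340 | M2..M4: k=2: 0+1316+10·4·47=3196; k=3: 280+0+10·7·47=3570 → min 3196 | M3..M5: k=3: 0+20398+4·7·62=22134; k=4: 1316+0+4·47·62=12972 → min 12972 | M4..M6: k=4: 0+122388+7·47·42=136206; k=5: 20398+0+7·62·42=38626 → min 38626.
Length 4: M1..M4: k=1: 0+3196+5·10·47=5546; k=2: 200+1316+5·4·47=2456; k=3: 340+0+5·7·47=1985 → min 1985 | M2..M5: k=2: 0+12972+10·4·62=15452; k=3: 280+20398+10·7·62=25018; k=4: 3196+0+10·47·62=32336 → min 15452 | M3..M6: k=3: 0+38626+4·7·42=39802; k=4: 1316+122388+4·47·42=131600; k=5: 12972+0+4·62·42=23388 → min 23388.
Length 5: M1..M5: k=1: 0+15452+5·10·62=18552; k=2: 200+12972+5·4·62=14412; k=3: 340+20398+5·7·62=22908; k=4: 1985+0+5·47·62=16555 → min 14412 | M2..M6: k=2: 0+23388+10·4·42=25068; k=3: 280+38626+10·7·42=41846; k=4: 3196+122388+10·47·42=145324; k=5: 15452+0+10·62·42=41492 → min 25068.
Top-level splits: k=1: (M1..M1)·(M2..M6) → 0+25068+5·10·42 = 27168; k=2: (M1..M2)·(M3..M6) → 200+23388+5·4·42 = 24428; k=3: (M1..M3)·(M4..M6) → 340+38626+5·7·42 = 40436; k=4: (M1..M4)·(M5..M6) → 1985+122388+5·47·42 = 134243; k=5: (M1..M5)·(M6..M6) → 14412+0+5·62·42 = 27432.
Best split is after M2, i.e. k = 2.

2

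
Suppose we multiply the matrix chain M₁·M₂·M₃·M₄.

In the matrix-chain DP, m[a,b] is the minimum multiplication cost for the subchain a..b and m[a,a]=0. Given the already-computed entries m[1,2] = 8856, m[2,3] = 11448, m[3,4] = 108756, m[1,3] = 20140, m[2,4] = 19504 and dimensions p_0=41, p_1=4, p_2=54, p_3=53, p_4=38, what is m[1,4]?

m[1,4] = min over k∈[1,3] of m[1,k]+m[k+1,4]+p_{0}·p_k·p_{4}.
k=1: 0 + 19504 + 41·4·38 = 25736; k=2: 8856 + 108756 + 41·54·38 = 201744; k=3: 20140 + 0 + 41·53·38 = 102714.
Minimum: 25736 at k=1.

25736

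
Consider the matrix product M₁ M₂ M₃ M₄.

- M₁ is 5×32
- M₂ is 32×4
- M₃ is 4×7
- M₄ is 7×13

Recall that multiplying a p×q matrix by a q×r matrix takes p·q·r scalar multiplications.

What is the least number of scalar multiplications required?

Adjacent pairs: M₁M₂ = 5·32·4 = 640; M₂M₃ = 32·4·7 = 896; M₃M₄ = 4·7·13 = 364.
Length 3: M₁..M₃: k=1: 0+896+5·32·7=2016; k=2: 640+0+5·4·7=780 → min 780 | M₂..M₄: k=2: 0+364+32·4·13=2028; k=3: 896+0+32·7·13=3808 → min 2028.
Length 4: M₁..M₄: k=1: 0+2028+5·32·13=4108; k=2: 640+364+5·4·13=1264; k=3: 780+0+5·7·13=1235 → min 1235.
Optimal order: (((M₁ M₂) M₃) M₄) with cost 1235.

1235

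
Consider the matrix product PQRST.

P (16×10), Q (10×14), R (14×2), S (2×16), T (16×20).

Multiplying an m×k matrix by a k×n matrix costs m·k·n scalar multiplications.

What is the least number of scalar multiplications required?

Adjacent pairs: PQ = 16·10·14 = 2240; QR = 10·14·2 = 280; RS = 14·2·16 = 448; ST = 2·16·20 = 640.
Length 3: P..R: k=1: 0+280+16·10·2=600; k=2: 2240+0+16·14·2=2688 → min 600 | Q..S: k=2: 0+448+10·14·16=2688; k=3: 280+0+10·2·16=600 → min 600 | R..T: k=3: 0+640+14·2·20=1200; k=4: 448+0+14·16·20=4928 → min 1200.
Length 4: P..S: k=1: 0+600+16·10·16=3160; k=2: 2240+448+16·14·16=6272; k=3: 600+0+16·2·16=1112 → min 1112 | Q..T: k=2: 0+1200+10·14·20=4000; k=3: 280+640+10·2·20=1320; k=4: 600+0+10·16·20=3800 → min 1320.
Length 5: P..T: k=1: 0+1320+16·10·20=4520; k=2: 2240+1200+16·14·20=7920; k=3: 600+640+16·2·20=1880; k=4: 1112+0+16·16·20=6232 → min 1880.
Optimal order: ((P(QR))(ST)) with cost 1880.

1880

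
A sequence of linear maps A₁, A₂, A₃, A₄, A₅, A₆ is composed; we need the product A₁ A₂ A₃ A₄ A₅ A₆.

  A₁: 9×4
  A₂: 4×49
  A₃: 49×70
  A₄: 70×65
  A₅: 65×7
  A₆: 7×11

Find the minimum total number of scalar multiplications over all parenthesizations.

Adjacent pairs: A₁A₂ = 9·4·49 = 1764; A₂A₃ = 4·49·70 = 13720; A₃A₄ = 49·70·65 = 222950; A₄A₅ = 70·65·7 = 31850; A₅A₆ = 65·7·11 = 5005.
Length 3: A₁..A₃: k=1: 0+13720+9·4·70=16240; k=2: 1764+0+9·49·70=32634 → min 16240 | A₂..A₄: k=2: 0+222950+4·49·65=235690; k=3: 13720+0+4·70·65=31920 → min 31920 | A₃..A₅: k=3: 0+31850+49·70·7=55860; k=4: 222950+0+49·65·7=245245 → min 55860 | A₄..A₆: k=4: 0+5005+70·65·11=55055; k=5: 31850+0+70·7·11=37240 → min 37240.
Length 4: A₁..A₄: k=1: 0+31920+9·4·65=34260; k=2: 1764+222950+9·49·65=253379; k=3: 16240+0+9·70·65=57190 → min 34260 | A₂..A₅: k=2: 0+55860+4·49·7=57232; k=3: 13720+31850+4·70·7=47530; k=4: 31920+0+4·65·7=33740 → min 33740 | A₃..A₆: k=3: 0+37240+49·70·11=74970; k=4: 222950+5005+49·65·11=262990; k=5: 55860+0+49·7·11=59633 → min 59633.
Length 5: A₁..A₅: k=1: 0+33740+9·4·7=33992; k=2: 1764+55860+9·49·7=60711; k=3: 16240+31850+9·70·7=52500; k=4: 34260+0+9·65·7=38355 → min 33992 | A₂..A₆: k=2: 0+59633+4·49·11=61789; k=3: 13720+37240+4·70·11=54040; k=4: 31920+5005+4·65·11=39785; k=5: 33740+0+4·7·11=34048 → min 34048.
Length 6: A₁..A₆: k=1: 0+34048+9·4·11=34444; k=2: 1764+59633+9·49·11=66248; k=3: 16240+37240+9·70·11=60410; k=4: 34260+5005+9·65·11=45700; k=5: 33992+0+9·7·11=34685 → min 34444.
Optimal order: (A₁ ((((A₂ A₃) A₄) A₅) A₆)) with cost 34444.

34444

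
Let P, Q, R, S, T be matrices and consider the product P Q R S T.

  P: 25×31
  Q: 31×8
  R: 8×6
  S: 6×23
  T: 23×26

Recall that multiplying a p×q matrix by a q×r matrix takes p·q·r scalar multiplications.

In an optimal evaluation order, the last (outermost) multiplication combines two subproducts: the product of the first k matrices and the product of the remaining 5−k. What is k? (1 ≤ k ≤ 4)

Adjacent pairs: PQ = 25·31·8 = 6200; QR = 31·8·6 = 1488; RS = 8·6·23 = 1104; ST = 6·23·26 = 3588.
Length 3: P..R: k=1: 0+1488+25·31·6=6138; k=2: 6200+0+25·8·6=7400 → min 6138 | Q..S: k=2: 0+1104+31·8·23=6808; k=3: 1488+0+31·6·23=5766 → min 5766 | R..T: k=3: 0+3588+8·6·26=4836; k=4: 1104+0+8·23·26=5888 → min 4836.
Length 4: P..S: k=1: 0+5766+25·31·23=23591; k=2: 6200+1104+25·8·23=11904; k=3: 6138+0+25·6·23=9588 → min 9588 | Q..T: k=2: 0+4836+31·8·26=11284; k=3: 1488+3588+31·6·26=9912; k=4: 5766+0+31·23·26=24304 → min 9912.
Top-level splits: k=1: (P..P)·(Q..T) → 0+9912+25·31·26 = 30062; k=2: (P..Q)·(R..T) → 6200+4836+25·8·26 = 16236; k=3: (P..R)·(S..T) → 6138+3588+25·6·26 = 13626; k=4: (P..S)·(T..T) → 9588+0+25·23·26 = 24538.
Best split is after R, i.e. k = 3.

3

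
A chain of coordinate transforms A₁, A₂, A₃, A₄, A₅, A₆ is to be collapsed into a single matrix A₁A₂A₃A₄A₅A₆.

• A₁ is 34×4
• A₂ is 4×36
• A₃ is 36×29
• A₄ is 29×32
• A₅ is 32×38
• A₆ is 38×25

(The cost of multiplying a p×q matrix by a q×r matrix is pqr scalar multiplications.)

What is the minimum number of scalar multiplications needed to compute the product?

19952

Adjacent pairs: A₁A₂ = 34·4·36 = 4896; A₂A₃ = 4·36·29 = 4176; A₃A₄ = 36·29·32 = 33408; A₄A₅ = 29·32·38 = 35264; A₅A₆ = 32·38·25 = 30400.
Length 3: A₁..A₃: k=1: 0+4176+34·4·29=8120; k=2: 4896+0+34·36·29=40392 → min 8120 | A₂..A₄: k=2: 0+33408+4·36·32=38016; k=3: 4176+0+4·29·32=7888 → min 7888 | A₃..A₅: k=3: 0+35264+36·29·38=74936; k=4: 33408+0+36·32·38=77184 → min 74936 | A₄..A₆: k=4: 0+30400+29·32·25=53600; k=5: 35264+0+29·38·25=62814 → min 53600.
Length 4: A₁..A₄: k=1: 0+7888+34·4·32=12240; k=2: 4896+33408+34·36·32=77472; k=3: 8120+0+34·29·32=39672 → min 12240 | A₂..A₅: k=2: 0+74936+4·36·38=80408; k=3: 4176+35264+4·29·38=43848; k=4: 7888+0+4·32·38=12752 → min 12752 | A₃..A₆: k=3: 0+53600+36·29·25=79700; k=4: 33408+30400+36·32·25=92608; k=5: 74936+0+36·38·25=109136 → min 79700.
Length 5: A₁..A₅: k=1: 0+12752+34·4·38=17920; k=2: 4896+74936+34·36·38=126344; k=3: 8120+35264+34·29·38=80852; k=4: 12240+0+34·32·38=53584 → min 17920 | A₂..A₆: k=2: 0+79700+4·36·25=83300; k=3: 4176+53600+4·29·25=60676; k=4: 7888+30400+4·32·25=41488; k=5: 12752+0+4·38·25=16552 → min 16552.
Length 6: A₁..A₆: k=1: 0+16552+34·4·25=19952; k=2: 4896+79700+34·36·25=115196; k=3: 8120+53600+34·29·25=86370; k=4: 12240+30400+34·32·25=69840; k=5: 17920+0+34·38·25=50220 → min 19952.
Optimal order: (A₁((((A₂A₃)A₄)A₅)A₆)) with cost 19952.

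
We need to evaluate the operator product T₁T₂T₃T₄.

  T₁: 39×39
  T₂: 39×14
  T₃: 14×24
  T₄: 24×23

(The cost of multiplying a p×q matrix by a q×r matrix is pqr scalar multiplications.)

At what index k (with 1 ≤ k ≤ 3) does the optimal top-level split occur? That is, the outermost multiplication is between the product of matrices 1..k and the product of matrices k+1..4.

2

Adjacent pairs: T₁T₂ = 39·39·14 = 21294; T₂T₃ = 39·14·24 = 13104; T₃T₄ = 14·24·23 = 7728.
Length 3: T₁..T₃: k=1: 0+13104+39·39·24=49608; k=2: 21294+0+39·14·24=34398 → min 34398 | T₂..T₄: k=2: 0+7728+39·14·23=20286; k=3: 13104+0+39·24·23=34632 → min 20286.
Top-level splits: k=1: (T₁..T₁)·(T₂..T₄) → 0+20286+39·39·23 = 55269; k=2: (T₁..T₂)·(T₃..T₄) → 21294+7728+39·14·23 = 41580; k=3: (T₁..T₃)·(T₄..T₄) → 34398+0+39·24·23 = 55926.
Best split is after T₂, i.e. k = 2.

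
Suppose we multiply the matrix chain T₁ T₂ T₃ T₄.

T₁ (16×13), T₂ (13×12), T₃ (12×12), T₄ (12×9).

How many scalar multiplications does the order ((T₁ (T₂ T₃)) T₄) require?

6096

(T₂ T₃): 13×12 by 12×12 → 13×12, cost 13·12·12 = 1872
(T₁ (T₂ T₃)): 16×13 by 13×12 → 16×12, cost 16·13·12 = 2496; cumulative 4368
((T₁ (T₂ T₃)) T₄): 16×12 by 12×9 → 16×9, cost 16·12·9 = 1728; cumulative 6096
Total: 6096 scalar multiplications.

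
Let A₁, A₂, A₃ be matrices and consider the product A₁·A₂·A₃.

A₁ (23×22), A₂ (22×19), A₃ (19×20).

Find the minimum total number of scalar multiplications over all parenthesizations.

18354

Order (A₁·(A₂·A₃)): (A₂·A₃): 22×19 by 19×20 → 22×20, cost 22·19·20 = 8360; (A₁·(A₂·A₃)): 23×22 by 22×20 → 23×20, cost 23·22·20 = 10120; cumulative 18480. Total 18480.
Order ((A₁·A₂)·A₃): (A₁·A₂): 23×22 by 22×19 → 23×19, cost 23·22·19 = 9614; ((A₁·A₂)·A₃): 23×19 by 19×20 → 23×20, cost 23·19·20 = 8740; cumulative 18354. Total 18354.
Minimum: 18354.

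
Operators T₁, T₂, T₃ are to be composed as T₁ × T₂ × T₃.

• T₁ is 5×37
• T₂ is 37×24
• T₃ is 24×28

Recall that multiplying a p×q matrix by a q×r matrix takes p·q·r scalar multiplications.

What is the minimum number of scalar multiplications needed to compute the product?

Order (T₁ × (T₂ × T₃)): (T₂ × T₃): 37×24 by 24×28 → 37×28, cost 37·24·28 = 24864; (T₁ × (T₂ × T₃)): 5×37 by 37×28 → 5×28, cost 5·37·28 = 5180; cumulative 30044. Total 30044.
Order ((T₁ × T₂) × T₃): (T₁ × T₂): 5×37 by 37×24 → 5×24, cost 5·37·24 = 4440; ((T₁ × T₂) × T₃): 5×24 by 24×28 → 5×28, cost 5·24·28 = 3360; cumulative 7800. Total 7800.
Minimum: 7800.

7800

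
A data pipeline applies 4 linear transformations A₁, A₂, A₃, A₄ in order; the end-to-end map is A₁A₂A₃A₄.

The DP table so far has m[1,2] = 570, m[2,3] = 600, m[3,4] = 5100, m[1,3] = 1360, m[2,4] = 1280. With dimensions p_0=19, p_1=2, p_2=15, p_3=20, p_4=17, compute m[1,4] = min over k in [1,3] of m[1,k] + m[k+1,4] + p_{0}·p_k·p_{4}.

1926

m[1,4] = min over k∈[1,3] of m[1,k]+m[k+1,4]+p_{0}·p_k·p_{4}.
k=1: 0 + 1280 + 19·2·17 = 1926; k=2: 570 + 5100 + 19·15·17 = 10515; k=3: 1360 + 0 + 19·20·17 = 7820.
Minimum: 1926 at k=1.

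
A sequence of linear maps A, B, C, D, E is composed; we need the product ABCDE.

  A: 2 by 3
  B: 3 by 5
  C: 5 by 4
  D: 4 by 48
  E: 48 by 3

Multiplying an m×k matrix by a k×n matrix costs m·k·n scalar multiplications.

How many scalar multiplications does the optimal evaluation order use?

670

Adjacent pairs: AB = 2·3·5 = 30; BC = 3·5·4 = 60; CD = 5·4·48 = 960; DE = 4·48·3 = 576.
Length 3: A..C: k=1: 0+60+2·3·4=84; k=2: 30+0+2·5·4=70 → min 70 | B..D: k=2: 0+960+3·5·48=1680; k=3: 60+0+3·4·48=636 → min 636 | C..E: k=3: 0+576+5·4·3=636; k=4: 960+0+5·48·3=1680 → min 636.
Length 4: A..D: k=1: 0+636+2·3·48=924; k=2: 30+960+2·5·48=1470; k=3: 70+0+2·4·48=454 → min 454 | B..E: k=2: 0+636+3·5·3=681; k=3: 60+576+3·4·3=672; k=4: 636+0+3·48·3=1068 → min 672.
Length 5: A..E: k=1: 0+672+2·3·3=690; k=2: 30+636+2·5·3=696; k=3: 70+576+2·4·3=670; k=4: 454+0+2·48·3=742 → min 670.
Optimal order: (((AB)C)(DE)) with cost 670.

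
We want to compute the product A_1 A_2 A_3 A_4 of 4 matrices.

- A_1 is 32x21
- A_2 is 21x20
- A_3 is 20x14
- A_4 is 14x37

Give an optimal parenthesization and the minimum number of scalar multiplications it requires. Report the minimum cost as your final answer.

31864

Adjacent pairs: A_1A_2 = 32·21·20 = 13440; A_2A_3 = 21·20·14 = 5880; A_3A_4 = 20·14·37 = 10360.
Length 3: A_1..A_3: k=1: 0+5880+32·21·14=15288; k=2: 13440+0+32·20·14=22400 → min 15288 | A_2..A_4: k=2: 0+10360+21·20·37=25900; k=3: 5880+0+21·14·37=16758 → min 16758.
Length 4: A_1..A_4: k=1: 0+16758+32·21·37=41622; k=2: 13440+10360+32·20·37=47480; k=3: 15288+0+32·14·37=31864 → min 31864.
Optimal parenthesization: ((A_1 (A_2 A_3)) A_4) with cost 31864.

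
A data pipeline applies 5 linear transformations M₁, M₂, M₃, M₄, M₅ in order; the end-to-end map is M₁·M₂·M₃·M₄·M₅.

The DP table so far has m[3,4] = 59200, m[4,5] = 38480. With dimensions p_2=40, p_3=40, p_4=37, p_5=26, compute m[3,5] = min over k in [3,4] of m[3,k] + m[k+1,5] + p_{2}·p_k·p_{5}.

80080

m[3,5] = min over k∈[3,4] of m[3,k]+m[k+1,5]+p_{2}·p_k·p_{5}.
k=3: 0 + 38480 + 40·40·26 = 80080; k=4: 59200 + 0 + 40·37·26 = 97680.
Minimum: 80080 at k=3.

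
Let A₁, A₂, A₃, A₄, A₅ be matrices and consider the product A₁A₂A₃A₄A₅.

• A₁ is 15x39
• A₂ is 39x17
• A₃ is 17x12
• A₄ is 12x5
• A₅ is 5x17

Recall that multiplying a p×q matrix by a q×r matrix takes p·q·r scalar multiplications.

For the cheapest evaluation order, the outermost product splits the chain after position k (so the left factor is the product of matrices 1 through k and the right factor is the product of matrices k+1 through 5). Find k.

Adjacent pairs: A₁A₂ = 15·39·17 = 9945; A₂A₃ = 39·17·12 = 7956; A₃A₄ = 17·12·5 = 1020; A₄A₅ = 12·5·17 = 1020.
Length 3: A₁..A₃: k=1: 0+7956+15·39·12=14976; k=2: 9945+0+15·17·12=13005 → min 13005 | A₂..A₄: k=2: 0+1020+39·17·5=4335; k=3: 7956+0+39·12·5=10296 → min 4335 | A₃..A₅: k=3: 0+1020+17·12·17=4488; k=4: 1020+0+17·5·17=2465 → min 2465.
Length 4: A₁..A₄: k=1: 0+4335+15·39·5=7260; k=2: 9945+1020+15·17·5=12240; k=3: 13005+0+15·12·5=13905 → min 7260 | A₂..A₅: k=2: 0+2465+39·17·17=13736; k=3: 7956+1020+39·12·17=16932; k=4: 4335+0+39·5·17=7650 → min 7650.
Top-level splits: k=1: (A₁..A₁)·(A₂..A₅) → 0+7650+15·39·17 = 17595; k=2: (A₁..A₂)·(A₃..A₅) → 9945+2465+15·17·17 = 16745; k=3: (A₁..A₃)·(A₄..A₅) → 13005+1020+15·12·17 = 17085; k=4: (A₁..A₄)·(A₅..A₅) → 7260+0+15·5·17 = 8535.
Best split is after A₄, i.e. k = 4.

4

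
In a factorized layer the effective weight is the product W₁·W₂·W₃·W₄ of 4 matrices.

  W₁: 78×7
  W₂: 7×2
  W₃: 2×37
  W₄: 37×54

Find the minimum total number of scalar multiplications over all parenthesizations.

13512

Adjacent pairs: W₁W₂ = 78·7·2 = 1092; W₂W₃ = 7·2·37 = 518; W₃W₄ = 2·37·54 = 3996.
Length 3: W₁..W₃: k=1: 0+518+78·7·37=20720; k=2: 1092+0+78·2·37=6864 → min 6864 | W₂..W₄: k=2: 0+3996+7·2·54=4752; k=3: 518+0+7·37·54=14504 → min 4752.
Length 4: W₁..W₄: k=1: 0+4752+78·7·54=34236; k=2: 1092+3996+78·2·54=13512; k=3: 6864+0+78·37·54=162708 → min 13512.
Optimal order: ((W₁·W₂)·(W₃·W₄)) with cost 13512.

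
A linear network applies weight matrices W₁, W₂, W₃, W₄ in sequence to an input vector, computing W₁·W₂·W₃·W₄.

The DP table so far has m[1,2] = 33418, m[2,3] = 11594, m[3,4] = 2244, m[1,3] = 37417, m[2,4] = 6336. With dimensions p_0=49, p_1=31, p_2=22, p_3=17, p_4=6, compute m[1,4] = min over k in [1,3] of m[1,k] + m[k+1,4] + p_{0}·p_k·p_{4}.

15450

m[1,4] = min over k∈[1,3] of m[1,k]+m[k+1,4]+p_{0}·p_k·p_{4}.
k=1: 0 + 6336 + 49·31·6 = 15450; k=2: 33418 + 2244 + 49·22·6 = 42130; k=3: 37417 + 0 + 49·17·6 = 42415.
Minimum: 15450 at k=1.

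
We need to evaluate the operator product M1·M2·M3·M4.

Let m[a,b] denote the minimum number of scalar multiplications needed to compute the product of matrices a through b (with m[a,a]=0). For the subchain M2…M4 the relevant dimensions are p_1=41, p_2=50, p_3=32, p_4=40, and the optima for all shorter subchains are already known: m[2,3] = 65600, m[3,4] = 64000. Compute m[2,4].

m[2,4] = min over k∈[2,3] of m[2,k]+m[k+1,4]+p_{1}·p_k·p_{4}.
k=2: 0 + 64000 + 41·50·40 = 146000; k=3: 65600 + 0 + 41·32·40 = 118080.
Minimum: 118080 at k=3.

118080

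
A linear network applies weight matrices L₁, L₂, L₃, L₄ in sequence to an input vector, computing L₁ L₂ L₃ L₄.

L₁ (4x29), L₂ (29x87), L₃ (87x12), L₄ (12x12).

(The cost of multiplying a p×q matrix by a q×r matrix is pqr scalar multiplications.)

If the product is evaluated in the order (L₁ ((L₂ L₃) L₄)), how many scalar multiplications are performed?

35844

(L₂ L₃): 29×87 by 87×12 → 29×12, cost 29·87·12 = 30276
((L₂ L₃) L₄): 29×12 by 12×12 → 29×12, cost 29·12·12 = 4176; cumulative 34452
(L₁ ((L₂ L₃) L₄)): 4×29 by 29×12 → 4×12, cost 4·29·12 = 1392; cumulative 35844
Total: 35844 scalar multiplications.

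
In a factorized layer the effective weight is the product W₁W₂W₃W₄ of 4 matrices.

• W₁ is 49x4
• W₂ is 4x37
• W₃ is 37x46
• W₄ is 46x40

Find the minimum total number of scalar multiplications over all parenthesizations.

Adjacent pairs: W₁W₂ = 49·4·37 = 7252; W₂W₃ = 4·37·46 = 6808; W₃W₄ = 37·46·40 = 68080.
Length 3: W₁..W₃: k=1: 0+6808+49·4·46=15824; k=2: 7252+0+49·37·46=90650 → min 15824 | W₂..W₄: k=2: 0+68080+4·37·40=74000; k=3: 6808+0+4·46·40=14168 → min 14168.
Length 4: W₁..W₄: k=1: 0+14168+49·4·40=22008; k=2: 7252+68080+49·37·40=147852; k=3: 15824+0+49·46·40=105984 → min 22008.
Optimal order: (W₁((W₂W₃)W₄)) with cost 22008.

22008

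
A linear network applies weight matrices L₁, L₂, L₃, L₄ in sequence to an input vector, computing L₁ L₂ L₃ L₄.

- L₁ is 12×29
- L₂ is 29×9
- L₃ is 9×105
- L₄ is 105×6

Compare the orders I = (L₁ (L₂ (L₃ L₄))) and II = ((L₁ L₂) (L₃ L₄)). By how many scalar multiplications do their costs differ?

126

Order I = (L₁ (L₂ (L₃ L₄))): (L₃ L₄): 9×105 by 105×6 → 9×6, cost 9·105·6 = 5670; (L₂ (L₃ L₄)): 29×9 by 9×6 → 29×6, cost 29·9·6 = 1566; cumulative 7236; (L₁ (L₂ (L₃ L₄))): 12×29 by 29×6 → 12×6, cost 12·29·6 = 2088; cumulative 9324. Total 9324.
Order II = ((L₁ L₂) (L₃ L₄)): (L₁ L₂): 12×29 by 29×9 → 12×9, cost 12·29·9 = 3132; (L₃ L₄): 9×105 by 105×6 → 9×6, cost 9·105·6 = 5670; ((L₁ L₂) (L₃ L₄)): 12×9 by 9×6 → 12×6, cost 12·9·6 = 648; cumulative 9450. Total 9450.
Difference: |9324 − 9450| = 126.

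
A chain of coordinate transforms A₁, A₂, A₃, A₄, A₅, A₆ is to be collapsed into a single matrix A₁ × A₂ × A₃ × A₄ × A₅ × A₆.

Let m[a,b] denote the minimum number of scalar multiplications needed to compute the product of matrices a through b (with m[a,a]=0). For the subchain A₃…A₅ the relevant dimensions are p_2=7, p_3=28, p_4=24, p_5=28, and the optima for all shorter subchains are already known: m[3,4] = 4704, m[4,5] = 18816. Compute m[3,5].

m[3,5] = min over k∈[3,4] of m[3,k]+m[k+1,5]+p_{2}·p_k·p_{5}.
k=3: 0 + 18816 + 7·28·28 = 24304; k=4: 4704 + 0 + 7·24·28 = 9408.
Minimum: 9408 at k=4.

9408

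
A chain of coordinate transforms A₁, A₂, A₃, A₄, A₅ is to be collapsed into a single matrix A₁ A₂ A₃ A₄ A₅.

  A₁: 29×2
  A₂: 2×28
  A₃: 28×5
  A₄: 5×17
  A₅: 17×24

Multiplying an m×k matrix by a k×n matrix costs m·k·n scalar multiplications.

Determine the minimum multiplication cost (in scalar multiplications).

2658

Adjacent pairs: A₁A₂ = 29·2·28 = 1624; A₂A₃ = 2·28·5 = 280; A₃A₄ = 28·5·17 = 2380; A₄A₅ = 5·17·24 = 2040.
Length 3: A₁..A₃: k=1: 0+280+29·2·5=570; k=2: 1624+0+29·28·5=5684 → min 570 | A₂..A₄: k=2: 0+2380+2·28·17=3332; k=3: 280+0+2·5·17=450 → min 450 | A₃..A₅: k=3: 0+2040+28·5·24=5400; k=4: 2380+0+28·17·24=13804 → min 5400.
Length 4: A₁..A₄: k=1: 0+450+29·2·17=1436; k=2: 1624+2380+29·28·17=17808; k=3: 570+0+29·5·17=3035 → min 1436 | A₂..A₅: k=2: 0+5400+2·28·24=6744; k=3: 280+2040+2·5·24=2560; k=4: 450+0+2·17·24=1266 → min 1266.
Length 5: A₁..A₅: k=1: 0+1266+29·2·24=2658; k=2: 1624+5400+29·28·24=26512; k=3: 570+2040+29·5·24=6090; k=4: 1436+0+29·17·24=13268 → min 2658.
Optimal order: (A₁ (((A₂ A₃) A₄) A₅)) with cost 2658.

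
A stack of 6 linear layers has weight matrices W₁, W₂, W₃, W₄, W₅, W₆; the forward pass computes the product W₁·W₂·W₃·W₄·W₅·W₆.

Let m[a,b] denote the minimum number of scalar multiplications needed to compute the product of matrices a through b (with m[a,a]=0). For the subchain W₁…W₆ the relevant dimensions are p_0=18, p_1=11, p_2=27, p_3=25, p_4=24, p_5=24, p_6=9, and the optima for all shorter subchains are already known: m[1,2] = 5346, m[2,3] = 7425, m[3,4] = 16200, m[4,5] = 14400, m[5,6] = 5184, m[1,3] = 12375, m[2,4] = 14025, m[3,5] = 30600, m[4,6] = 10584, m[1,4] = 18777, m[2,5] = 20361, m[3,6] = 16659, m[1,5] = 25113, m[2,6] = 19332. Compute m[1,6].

m[1,6] = min over k∈[1,5] of m[1,k]+m[k+1,6]+p_{0}·p_k·p_{6}.
k=1: 0 + 19332 + 18·11·9 = 21114; k=2: 5346 + 16659 + 18·27·9 = 26379; k=3: 12375 + 10584 + 18·25·9 = 27009; k=4: 18777 + 5184 + 18·24·9 = 27849; k=5: 25113 + 0 + 18·24·9 = 29001.
Minimum: 21114 at k=1.

21114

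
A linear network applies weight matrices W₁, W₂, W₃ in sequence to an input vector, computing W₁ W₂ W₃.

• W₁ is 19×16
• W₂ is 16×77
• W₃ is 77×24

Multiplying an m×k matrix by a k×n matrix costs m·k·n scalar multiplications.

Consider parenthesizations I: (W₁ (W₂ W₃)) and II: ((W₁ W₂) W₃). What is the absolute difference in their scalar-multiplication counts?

Order I = (W₁ (W₂ W₃)): (W₂ W₃): 16×77 by 77×24 → 16×24, cost 16·77·24 = 29568; (W₁ (W₂ W₃)): 19×16 by 16×24 → 19×24, cost 19·16·24 = 7296; cumulative 36864. Total 36864.
Order II = ((W₁ W₂) W₃): (W₁ W₂): 19×16 by 16×77 → 19×77, cost 19·16·77 = 23408; ((W₁ W₂) W₃): 19×77 by 77×24 → 19×24, cost 19·77·24 = 35112; cumulative 58520. Total 58520.
Difference: |36864 − 58520| = 21656.

21656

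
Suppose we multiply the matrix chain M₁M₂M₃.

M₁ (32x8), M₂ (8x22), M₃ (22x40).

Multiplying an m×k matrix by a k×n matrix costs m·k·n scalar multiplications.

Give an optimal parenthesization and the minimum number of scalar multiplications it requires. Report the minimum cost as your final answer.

(M₁(M₂M₃)): cost 17280.
((M₁M₂)M₃): cost 33792.
Optimal: (M₁(M₂M₃)) with cost 17280.

17280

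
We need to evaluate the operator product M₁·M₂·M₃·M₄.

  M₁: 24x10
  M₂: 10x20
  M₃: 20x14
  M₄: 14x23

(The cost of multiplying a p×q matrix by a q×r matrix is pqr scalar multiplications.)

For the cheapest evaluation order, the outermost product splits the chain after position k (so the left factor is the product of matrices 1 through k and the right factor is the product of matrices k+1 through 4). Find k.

1

Adjacent pairs: M₁M₂ = 24·10·20 = 4800; M₂M₃ = 10·20·14 = 2800; M₃M₄ = 20·14·23 = 6440.
Length 3: M₁..M₃: k=1: 0+2800+24·10·14=6160; k=2: 4800+0+24·20·14=11520 → min 6160 | M₂..M₄: k=2: 0+6440+10·20·23=11040; k=3: 2800+0+10·14·23=6020 → min 6020.
Top-level splits: k=1: (M₁..M₁)·(M₂..M₄) → 0+6020+24·10·23 = 11540; k=2: (M₁..M₂)·(M₃..M₄) → 4800+6440+24·20·23 = 22280; k=3: (M₁..M₃)·(M₄..M₄) → 6160+0+24·14·23 = 13888.
Best split is after M₁, i.e. k = 1.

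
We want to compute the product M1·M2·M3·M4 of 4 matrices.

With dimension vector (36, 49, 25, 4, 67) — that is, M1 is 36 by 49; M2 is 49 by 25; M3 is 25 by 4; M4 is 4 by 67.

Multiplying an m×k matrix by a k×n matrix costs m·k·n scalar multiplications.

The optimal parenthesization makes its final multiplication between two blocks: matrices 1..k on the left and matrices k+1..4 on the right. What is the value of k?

Adjacent pairs: M1M2 = 36·49·25 = 44100; M2M3 = 49·25·4 = 4900; M3M4 = 25·4·67 = 6700.
Length 3: M1..M3: k=1: 0+4900+36·49·4=11956; k=2: 44100+0+36·25·4=47700 → min 11956 | M2..M4: k=2: 0+6700+49·25·67=88775; k=3: 4900+0+49·4·67=18032 → min 18032.
Top-level splits: k=1: (M1..M1)·(M2..M4) → 0+18032+36·49·67 = 136220; k=2: (M1..M2)·(M3..M4) → 44100+6700+36·25·67 = 111100; k=3: (M1..M3)·(M4..M4) → 11956+0+36·4·67 = 21604.
Best split is after M3, i.e. k = 3.

3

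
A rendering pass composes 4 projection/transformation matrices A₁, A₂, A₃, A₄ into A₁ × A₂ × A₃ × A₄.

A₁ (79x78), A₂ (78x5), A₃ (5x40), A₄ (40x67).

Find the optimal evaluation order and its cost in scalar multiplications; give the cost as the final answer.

Adjacent pairs: A₁A₂ = 79·78·5 = 30810; A₂A₃ = 78·5·40 = 15600; A₃A₄ = 5·40·67 = 13400.
Length 3: A₁..A₃: k=1: 0+15600+79·78·40=262080; k=2: 30810+0+79·5·40=46610 → min 46610 | A₂..A₄: k=2: 0+13400+78·5·67=39530; k=3: 15600+0+78·40·67=224640 → min 39530.
Length 4: A₁..A₄: k=1: 0+39530+79·78·67=452384; k=2: 30810+13400+79·5·67=70675; k=3: 46610+0+79·40·67=258330 → min 70675.
Optimal parenthesization: ((A₁ × A₂) × (A₃ × A₄)) with cost 70675.

70675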